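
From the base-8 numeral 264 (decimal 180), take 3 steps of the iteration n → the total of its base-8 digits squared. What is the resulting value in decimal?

180 = (2,6,4)_8 → 2² + 6² + 4² = 4 + 36 + 16 = 56
56 = (7,0)_8 → 7² + 0² = 49 + 0 = 49
49 = (6,1)_8 → 6² + 1² = 36 + 1 = 37

37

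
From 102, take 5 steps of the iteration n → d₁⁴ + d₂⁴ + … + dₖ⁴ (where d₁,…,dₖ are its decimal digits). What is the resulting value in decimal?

8208

102 → 1⁴ + 0⁴ + 2⁴ = 1 + 0 + 16 = 17
17 → 1⁴ + 7⁴ = 1 + 2401 = 2402
2402 → 2⁴ + 4⁴ + 0⁴ + 2⁴ = 16 + 256 + 0 + 16 = 288
288 → 2⁴ + 8⁴ + 8⁴ = 16 + 4096 + 4096 = 8208
8208 → 8⁴ + 2⁴ + 0⁴ + 8⁴ = 4096 + 16 + 0 + 4096 = 8208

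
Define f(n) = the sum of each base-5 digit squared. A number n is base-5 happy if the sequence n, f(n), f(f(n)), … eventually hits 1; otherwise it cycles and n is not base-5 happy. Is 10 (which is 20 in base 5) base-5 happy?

10 = (2,0)_5 → 2² + 0² = 4 + 0 = 4
4 = (4)_5 → 4² = 16
16 = (3,1)_5 → 3² + 1² = 9 + 1 = 10  — 10 already seen; the sequence cycles without reaching 1.

not base-5 happy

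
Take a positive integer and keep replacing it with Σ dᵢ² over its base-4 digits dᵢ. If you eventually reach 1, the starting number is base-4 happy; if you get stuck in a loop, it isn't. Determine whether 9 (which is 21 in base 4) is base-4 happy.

base-4 happy

9 = (2,1)_4 → 2² + 1² = 4 + 1 = 5
5 = (1,1)_4 → 1² + 1² = 1 + 1 = 2
2 = (2)_4 → 2² = 4
4 = (1,0)_4 → 1² + 0² = 1 + 0 = 1  — reached 1.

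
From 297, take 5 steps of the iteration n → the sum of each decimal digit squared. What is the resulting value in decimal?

297 → 2² + 9² + 7² = 134
134 → 1² + 3² + 4² = 26
26 → 2² + 6² = 40
40 → 4² + 0² = 16
16 → 1² + 6² = 37

37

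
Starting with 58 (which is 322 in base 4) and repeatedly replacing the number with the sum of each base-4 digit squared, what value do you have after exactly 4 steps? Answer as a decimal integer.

58 = (3,2,2)_4 → 3² + 2² + 2² = 9 + 4 + 4 = 17
17 = (1,0,1)_4 → 1² + 0² + 1² = 1 + 0 + 1 = 2
2 = (2)_4 → 2² = 4
4 = (1,0)_4 → 1² + 0² = 1 + 0 = 1

1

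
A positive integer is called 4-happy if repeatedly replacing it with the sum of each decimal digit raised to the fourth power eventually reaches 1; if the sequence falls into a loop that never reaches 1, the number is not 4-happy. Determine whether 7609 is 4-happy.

7609 → 7⁴ + 6⁴ + 0⁴ + 9⁴ = 2401 + 1296 + 0 + 6561 = 10258
10258 → 1⁴ + 0⁴ + 2⁴ + 5⁴ + 8⁴ = 1 + 0 + 16 + 625 + 4096 = 4738
4738 → 4⁴ + 7⁴ + 3⁴ + 8⁴ = 256 + 2401 + 81 + 4096 = 6834
6834 → 6⁴ + 8⁴ + 3⁴ + 4⁴ = 1296 + 4096 + 81 + 256 = 5729
5729 → 5⁴ + 7⁴ + 2⁴ + 9⁴ = 625 + 2401 + 16 + 6561 = 9603
9603 → 9⁴ + 6⁴ + 0⁴ + 3⁴ = 6561 + 1296 + 0 + 81 = 7938
7938 → 7⁴ + 9⁴ + 3⁴ + 8⁴ = 2401 + 6561 + 81 + 4096 = 13139
13139 → 1⁴ + 3⁴ + 1⁴ + 3⁴ + 9⁴ = 1 + 81 + 1 + 81 + 6561 = 6725
6725 → 6⁴ + 7⁴ + 2⁴ + 5⁴ = 1296 + 2401 + 16 + 625 = 4338
4338 → 4⁴ + 3⁴ + 3⁴ + 8⁴ = 256 + 81 + 81 + 4096 = 4514
4514 → 4⁴ + 5⁴ + 1⁴ + 4⁴ = 256 + 625 + 1 + 256 = 1138
1138 → 1⁴ + 1⁴ + 3⁴ + 8⁴ = 1 + 1 + 81 + 4096 = 4179
4179 → 4⁴ + 1⁴ + 7⁴ + 9⁴ = 256 + 1 + 2401 + 6561 = 9219
9219 → 9⁴ + 2⁴ + 1⁴ + 9⁴ = 6561 + 16 + 1 + 6561 = 13139  — 13139 already seen; the sequence cycles without reaching 1.

not 4-happy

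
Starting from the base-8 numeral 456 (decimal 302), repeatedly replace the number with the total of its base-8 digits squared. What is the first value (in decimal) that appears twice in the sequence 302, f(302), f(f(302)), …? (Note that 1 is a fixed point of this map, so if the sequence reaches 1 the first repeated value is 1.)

302 = (4,5,6)_8 → 4² + 5² + 6² = 77
77 = (1,1,5)_8 → 1² + 1² + 5² = 27
27 = (3,3)_8 → 3² + 3² = 18
18 = (2,2)_8 → 2² + 2² = 8
8 = (1,0)_8 → 1² + 0² = 1  — reached the fixed point 1.
1 → 1, so 1 is the first repeated value.

1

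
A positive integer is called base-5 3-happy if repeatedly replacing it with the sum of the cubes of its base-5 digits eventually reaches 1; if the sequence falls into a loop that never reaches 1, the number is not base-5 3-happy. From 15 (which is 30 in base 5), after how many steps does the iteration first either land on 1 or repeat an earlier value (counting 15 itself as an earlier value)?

15 = (3,0)_5 → 3³ + 0³ = 27
27 = (1,0,2)_5 → 1³ + 0³ + 2³ = 9
9 = (1,4)_5 → 1³ + 4³ = 65
65 = (2,3,0)_5 → 2³ + 3³ + 0³ = 35
35 = (1,2,0)_5 → 1³ + 2³ + 0³ = 9  — 9 repeats.
That took 5 steps.

5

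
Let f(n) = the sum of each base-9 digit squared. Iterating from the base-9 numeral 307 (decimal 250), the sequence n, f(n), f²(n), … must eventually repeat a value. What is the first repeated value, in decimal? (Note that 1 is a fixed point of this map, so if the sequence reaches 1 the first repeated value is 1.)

250 = (3,0,7)_9 → 3² + 0² + 7² = 9 + 0 + 49 = 58
58 = (6,4)_9 → 6² + 4² = 36 + 16 = 52
52 = (5,7)_9 → 5² + 7² = 25 + 49 = 74
74 = (8,2)_9 → 8² + 2² = 64 + 4 = 68
68 = (7,5)_9 → 7² + 5² = 49 + 25 = 74  — 74 already appeared earlier.

74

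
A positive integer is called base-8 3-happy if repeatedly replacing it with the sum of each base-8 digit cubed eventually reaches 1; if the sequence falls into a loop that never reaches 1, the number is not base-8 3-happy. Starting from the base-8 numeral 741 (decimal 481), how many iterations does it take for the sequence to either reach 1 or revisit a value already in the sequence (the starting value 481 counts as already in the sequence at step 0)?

481 = (7,4,1)_8 → 7³ + 4³ + 1³ = 343 + 64 + 1 = 408
408 = (6,3,0)_8 → 6³ + 3³ + 0³ = 216 + 27 + 0 = 243
243 = (3,6,3)_8 → 3³ + 6³ + 3³ = 27 + 216 + 27 = 270
270 = (4,1,6)_8 → 4³ + 1³ + 6³ = 64 + 1 + 216 = 281
281 = (4,3,1)_8 → 4³ + 3³ + 1³ = 64 + 27 + 1 = 92
92 = (1,3,4)_8 → 1³ + 3³ + 4³ = 1 + 27 + 64 = 92  — 92 repeats.
That took 6 steps.

6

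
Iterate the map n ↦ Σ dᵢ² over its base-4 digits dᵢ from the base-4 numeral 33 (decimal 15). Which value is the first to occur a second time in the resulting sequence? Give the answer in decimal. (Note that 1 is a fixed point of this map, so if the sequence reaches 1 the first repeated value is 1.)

1

15 = (3,3)_4 → 3² + 3² = 9 + 9 = 18
18 = (1,0,2)_4 → 1² + 0² + 2² = 1 + 0 + 4 = 5
5 = (1,1)_4 → 1² + 1² = 1 + 1 = 2
2 = (2)_4 → 2² = 4
4 = (1,0)_4 → 1² + 0² = 1 + 0 = 1  — reached the fixed point 1.
1 → 1, so 1 is the first repeated value.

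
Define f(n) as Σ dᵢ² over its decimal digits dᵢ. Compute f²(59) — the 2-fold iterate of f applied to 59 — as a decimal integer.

59 → 5² + 9² = 25 + 81 = 106
106 → 1² + 0² + 6² = 1 + 0 + 36 = 37

37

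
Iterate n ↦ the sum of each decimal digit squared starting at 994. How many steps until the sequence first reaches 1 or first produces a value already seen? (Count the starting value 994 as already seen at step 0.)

994 → 9² + 9² + 4² = 81 + 81 + 16 = 178
178 → 1² + 7² + 8² = 1 + 49 + 64 = 114
114 → 1² + 1² + 4² = 1 + 1 + 16 = 18
18 → 1² + 8² = 1 + 64 = 65
65 → 6² + 5² = 36 + 25 = 61
61 → 6² + 1² = 36 + 1 = 37
37 → 3² + 7² = 9 + 49 = 58
58 → 5² + 8² = 25 + 64 = 89
89 → 8² + 9² = 64 + 81 = 145
145 → 1² + 4² + 5² = 1 + 16 + 25 = 42
42 → 4² + 2² = 16 + 4 = 20
20 → 2² + 0² = 4 + 0 = 4
4 → 4² = 16
16 → 1² + 6² = 1 + 36 = 37  — 37 repeats.
That took 14 steps.

14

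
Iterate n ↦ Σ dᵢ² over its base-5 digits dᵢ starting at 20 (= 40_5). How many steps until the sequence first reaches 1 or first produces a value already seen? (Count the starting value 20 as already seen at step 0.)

4

20 = (4,0)_5 → 4² + 0² = 16 + 0 = 16
16 = (3,1)_5 → 3² + 1² = 9 + 1 = 10
10 = (2,0)_5 → 2² + 0² = 4 + 0 = 4
4 = (4)_5 → 4² = 16  — 16 repeats.
That took 4 steps.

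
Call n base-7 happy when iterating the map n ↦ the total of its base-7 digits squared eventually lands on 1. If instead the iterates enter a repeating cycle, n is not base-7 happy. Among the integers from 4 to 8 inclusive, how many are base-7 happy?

4: 4 → 16 → 8 → 2 → 4  (repeats 4)
5: 5 → 25 → 25  (repeats 25)
6: 6 → 36 → 26 → 34 → 52 → 10 → 10  (repeats 10)
7: 7 → 1  (reaches 1)
8: 8 → 2 → 4 → 16 → 8  (repeats 8)
base-7 happy: 7

1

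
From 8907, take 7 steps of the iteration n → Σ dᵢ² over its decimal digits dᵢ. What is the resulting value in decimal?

16

8907 → 194
194 → 98
98 → 145
145 → 42
42 → 20
20 → 4
4 → 16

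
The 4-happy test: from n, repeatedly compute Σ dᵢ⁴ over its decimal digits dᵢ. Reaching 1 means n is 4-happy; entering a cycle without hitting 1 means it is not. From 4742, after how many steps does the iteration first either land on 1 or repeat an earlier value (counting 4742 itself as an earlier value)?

4742 → 4⁴ + 7⁴ + 4⁴ + 2⁴ = 2929
2929 → 2⁴ + 9⁴ + 2⁴ + 9⁴ = 13154
13154 → 1⁴ + 3⁴ + 1⁴ + 5⁴ + 4⁴ = 964
964 → 9⁴ + 6⁴ + 4⁴ = 8113
8113 → 8⁴ + 1⁴ + 1⁴ + 3⁴ = 4179
4179 → 4⁴ + 1⁴ + 7⁴ + 9⁴ = 9219
9219 → 9⁴ + 2⁴ + 1⁴ + 9⁴ = 13139
13139 → 1⁴ + 3⁴ + 1⁴ + 3⁴ + 9⁴ = 6725
6725 → 6⁴ + 7⁴ + 2⁴ + 5⁴ = 4338
4338 → 4⁴ + 3⁴ + 3⁴ + 8⁴ = 4514
4514 → 4⁴ + 5⁴ + 1⁴ + 4⁴ = 1138
1138 → 1⁴ + 1⁴ + 3⁴ + 8⁴ = 4179  — 4179 repeats.
That took 12 steps.

12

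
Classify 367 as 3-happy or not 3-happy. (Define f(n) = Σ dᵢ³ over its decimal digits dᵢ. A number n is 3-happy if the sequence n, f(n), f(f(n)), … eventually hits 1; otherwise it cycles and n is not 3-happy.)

not 3-happy

367 → 3³ + 6³ + 7³ = 586
586 → 5³ + 8³ + 6³ = 853
853 → 8³ + 5³ + 3³ = 664
664 → 6³ + 6³ + 4³ = 496
496 → 4³ + 9³ + 6³ = 1009
1009 → 1³ + 0³ + 0³ + 9³ = 730
730 → 7³ + 3³ + 0³ = 370
370 → 3³ + 7³ + 0³ = 370  — 370 already seen; the sequence cycles without reaching 1.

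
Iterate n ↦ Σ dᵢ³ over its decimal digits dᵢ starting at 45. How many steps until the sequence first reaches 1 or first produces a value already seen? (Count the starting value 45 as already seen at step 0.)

6

45 → 4³ + 5³ = 189
189 → 1³ + 8³ + 9³ = 1242
1242 → 1³ + 2³ + 4³ + 2³ = 81
81 → 8³ + 1³ = 513
513 → 5³ + 1³ + 3³ = 153
153 → 1³ + 5³ + 3³ = 153  — 153 repeats.
That took 6 steps.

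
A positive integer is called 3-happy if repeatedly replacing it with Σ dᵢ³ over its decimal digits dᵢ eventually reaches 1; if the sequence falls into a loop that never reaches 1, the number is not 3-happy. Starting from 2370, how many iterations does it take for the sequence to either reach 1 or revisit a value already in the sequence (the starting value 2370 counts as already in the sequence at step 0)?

11

2370 → 378
378 → 882
882 → 1032
1032 → 36
36 → 243
243 → 99
99 → 1458
1458 → 702
702 → 351
351 → 153
153 → 153  — 153 repeats.
That took 11 steps.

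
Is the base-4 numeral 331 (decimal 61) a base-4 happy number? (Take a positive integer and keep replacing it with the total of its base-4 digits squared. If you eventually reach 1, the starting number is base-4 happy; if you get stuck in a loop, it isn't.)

61 = (3,3,1)_4 → 3² + 3² + 1² = 19
19 = (1,0,3)_4 → 1² + 0² + 3² = 10
10 = (2,2)_4 → 2² + 2² = 8
8 = (2,0)_4 → 2² + 0² = 4
4 = (1,0)_4 → 1² + 0² = 1  — reached 1.

base-4 happy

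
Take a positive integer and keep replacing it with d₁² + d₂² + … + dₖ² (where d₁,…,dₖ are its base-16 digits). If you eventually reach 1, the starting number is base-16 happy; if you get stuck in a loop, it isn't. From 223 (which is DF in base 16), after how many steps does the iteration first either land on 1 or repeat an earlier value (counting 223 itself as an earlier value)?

223 = (13,15)_16 → 13² + 15² = 394
394 = (1,8,10)_16 → 1² + 8² + 10² = 165
165 = (10,5)_16 → 10² + 5² = 125
125 = (7,13)_16 → 7² + 13² = 218
218 = (13,10)_16 → 13² + 10² = 269
269 = (1,0,13)_16 → 1² + 0² + 13² = 170
170 = (10,10)_16 → 10² + 10² = 200
200 = (12,8)_16 → 12² + 8² = 208
208 = (13,0)_16 → 13² + 0² = 169
169 = (10,9)_16 → 10² + 9² = 181
181 = (11,5)_16 → 11² + 5² = 146
146 = (9,2)_16 → 9² + 2² = 85
85 = (5,5)_16 → 5² + 5² = 50
50 = (3,2)_16 → 3² + 2² = 13
13 = (13)_16 → 13² = 169  — 169 repeats.
That took 15 steps.

15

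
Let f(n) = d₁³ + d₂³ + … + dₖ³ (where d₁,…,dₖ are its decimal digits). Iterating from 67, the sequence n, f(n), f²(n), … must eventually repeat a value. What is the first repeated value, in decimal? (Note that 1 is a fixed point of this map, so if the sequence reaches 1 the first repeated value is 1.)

370

67 → 6³ + 7³ = 216 + 343 = 559
559 → 5³ + 5³ + 9³ = 125 + 125 + 729 = 979
979 → 9³ + 7³ + 9³ = 729 + 343 + 729 = 1801
1801 → 1³ + 8³ + 0³ + 1³ = 1 + 512 + 0 + 1 = 514
514 → 5³ + 1³ + 4³ = 125 + 1 + 64 = 190
190 → 1³ + 9³ + 0³ = 1 + 729 + 0 = 730
730 → 7³ + 3³ + 0³ = 343 + 27 + 0 = 370
370 → 3³ + 7³ + 0³ = 27 + 343 + 0 = 370  — 370 already appeared earlier.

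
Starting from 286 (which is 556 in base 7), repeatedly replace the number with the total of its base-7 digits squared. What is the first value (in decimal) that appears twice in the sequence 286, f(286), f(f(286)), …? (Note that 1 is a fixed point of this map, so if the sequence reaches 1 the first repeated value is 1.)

286 = (5,5,6)_7 → 5² + 5² + 6² = 25 + 25 + 36 = 86
86 = (1,5,2)_7 → 1² + 5² + 2² = 1 + 25 + 4 = 30
30 = (4,2)_7 → 4² + 2² = 16 + 4 = 20
20 = (2,6)_7 → 2² + 6² = 4 + 36 = 40
40 = (5,5)_7 → 5² + 5² = 25 + 25 = 50
50 = (1,0,1)_7 → 1² + 0² + 1² = 1 + 0 + 1 = 2
2 = (2)_7 → 2² = 4
4 = (4)_7 → 4² = 16
16 = (2,2)_7 → 2² + 2² = 4 + 4 = 8
8 = (1,1)_7 → 1² + 1² = 1 + 1 = 2  — 2 already appeared earlier.

2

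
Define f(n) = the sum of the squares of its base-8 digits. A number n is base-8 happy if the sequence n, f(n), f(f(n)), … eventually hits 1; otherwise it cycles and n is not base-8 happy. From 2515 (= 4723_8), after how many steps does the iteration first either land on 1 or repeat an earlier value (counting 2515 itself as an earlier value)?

4

2515 = (4,7,2,3)_8 → 4² + 7² + 2² + 3² = 78
78 = (1,1,6)_8 → 1² + 1² + 6² = 38
38 = (4,6)_8 → 4² + 6² = 52
52 = (6,4)_8 → 6² + 4² = 52  — 52 repeats.
That took 4 steps.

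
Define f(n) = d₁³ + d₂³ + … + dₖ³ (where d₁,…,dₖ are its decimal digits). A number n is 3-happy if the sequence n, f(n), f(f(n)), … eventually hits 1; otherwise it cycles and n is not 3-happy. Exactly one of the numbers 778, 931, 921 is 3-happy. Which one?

778: 778 → 1198 → 1243 → 100 → 1  — reaches 1 (3-happy)
931: 931 → 757 → 811 → 514 → 190 → 730 → 370 → 370  — repeats 370 (not 3-happy)
921: 921 → 738 → 882 → 1032 → 36 → 243 → 99 → 1458 → 702 → 351 → 153 → 153  — repeats 153 (not 3-happy)

778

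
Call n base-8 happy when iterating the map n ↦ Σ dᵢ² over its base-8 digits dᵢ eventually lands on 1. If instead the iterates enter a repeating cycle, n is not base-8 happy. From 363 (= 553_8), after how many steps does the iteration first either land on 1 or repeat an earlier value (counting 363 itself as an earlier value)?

363 = (5,5,3)_8 → 5² + 5² + 3² = 59
59 = (7,3)_8 → 7² + 3² = 58
58 = (7,2)_8 → 7² + 2² = 53
53 = (6,5)_8 → 6² + 5² = 61
61 = (7,5)_8 → 7² + 5² = 74
74 = (1,1,2)_8 → 1² + 1² + 2² = 6
6 = (6)_8 → 6² = 36
36 = (4,4)_8 → 4² + 4² = 32
32 = (4,0)_8 → 4² + 0² = 16
16 = (2,0)_8 → 2² + 0² = 4
4 = (4)_8 → 4² = 16  — 16 repeats.
That took 11 steps.

11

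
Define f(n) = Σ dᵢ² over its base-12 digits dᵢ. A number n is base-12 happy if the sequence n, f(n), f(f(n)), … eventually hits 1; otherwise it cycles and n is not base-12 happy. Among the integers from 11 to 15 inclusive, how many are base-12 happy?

1

11: 11 → 121 → 101 → 89 → 74 → 40 → 25 → 5 → 25  (repeats 25)
12: 12 → 1  (reaches 1)
13: 13 → 2 → 4 → 16 → 17 → 26 → 8 → 64 → 41 → 34 → 104 → 128 → 164 → 66 → 61 → 26  (repeats 26)
14: 14 → 5 → 25 → 5  (repeats 5)
15: 15 → 10 → 100 → 80 → 100  (repeats 100)
base-12 happy: 12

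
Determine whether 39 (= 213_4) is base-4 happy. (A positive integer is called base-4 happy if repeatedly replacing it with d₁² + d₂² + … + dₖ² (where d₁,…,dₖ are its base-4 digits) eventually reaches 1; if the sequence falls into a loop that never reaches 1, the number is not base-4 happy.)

39 = (2,1,3)_4 → 14
14 = (3,2)_4 → 13
13 = (3,1)_4 → 10
10 = (2,2)_4 → 8
8 = (2,0)_4 → 4
4 = (1,0)_4 → 1  — reached 1.

base-4 happy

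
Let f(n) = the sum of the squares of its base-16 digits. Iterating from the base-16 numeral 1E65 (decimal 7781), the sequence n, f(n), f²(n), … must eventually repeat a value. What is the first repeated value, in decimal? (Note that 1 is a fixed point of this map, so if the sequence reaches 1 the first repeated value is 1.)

7781 = (1,14,6,5)_16 → 1² + 14² + 6² + 5² = 1 + 196 + 36 + 25 = 258
258 = (1,0,2)_16 → 1² + 0² + 2² = 1 + 0 + 4 = 5
5 = (5)_16 → 5² = 25
25 = (1,9)_16 → 1² + 9² = 1 + 81 = 82
82 = (5,2)_16 → 5² + 2² = 25 + 4 = 29
29 = (1,13)_16 → 1² + 13² = 1 + 169 = 170
170 = (10,10)_16 → 10² + 10² = 100 + 100 = 200
200 = (12,8)_16 → 12² + 8² = 144 + 64 = 208
208 = (13,0)_16 → 13² + 0² = 169 + 0 = 169
169 = (10,9)_16 → 10² + 9² = 100 + 81 = 181
181 = (11,5)_16 → 11² + 5² = 121 + 25 = 146
146 = (9,2)_16 → 9² + 2² = 81 + 4 = 85
85 = (5,5)_16 → 5² + 5² = 25 + 25 = 50
50 = (3,2)_16 → 3² + 2² = 9 + 4 = 13
13 = (13)_16 → 13² = 169  — 169 already appeared earlier.

169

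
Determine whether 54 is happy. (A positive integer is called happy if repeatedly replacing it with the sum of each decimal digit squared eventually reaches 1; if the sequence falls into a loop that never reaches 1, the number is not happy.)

not happy

54 → 5² + 4² = 25 + 16 = 41
41 → 4² + 1² = 16 + 1 = 17
17 → 1² + 7² = 1 + 49 = 50
50 → 5² + 0² = 25 + 0 = 25
25 → 2² + 5² = 4 + 25 = 29
29 → 2² + 9² = 4 + 81 = 85
85 → 8² + 5² = 64 + 25 = 89
89 → 8² + 9² = 64 + 81 = 145
145 → 1² + 4² + 5² = 1 + 16 + 25 = 42
42 → 4² + 2² = 16 + 4 = 20
20 → 2² + 0² = 4 + 0 = 4
4 → 4² = 16
16 → 1² + 6² = 1 + 36 = 37
37 → 3² + 7² = 9 + 49 = 58
58 → 5² + 8² = 25 + 64 = 89  — 89 already seen; the sequence cycles without reaching 1.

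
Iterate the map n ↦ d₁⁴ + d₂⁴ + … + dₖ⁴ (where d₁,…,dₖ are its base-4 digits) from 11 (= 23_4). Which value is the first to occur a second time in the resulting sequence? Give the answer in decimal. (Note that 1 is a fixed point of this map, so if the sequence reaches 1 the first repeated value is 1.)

11 = (2,3)_4 → 2⁴ + 3⁴ = 16 + 81 = 97
97 = (1,2,0,1)_4 → 1⁴ + 2⁴ + 0⁴ + 1⁴ = 1 + 16 + 0 + 1 = 18
18 = (1,0,2)_4 → 1⁴ + 0⁴ + 2⁴ = 1 + 0 + 16 = 17
17 = (1,0,1)_4 → 1⁴ + 0⁴ + 1⁴ = 1 + 0 + 1 = 2
2 = (2)_4 → 2⁴ = 16
16 = (1,0,0)_4 → 1⁴ + 0⁴ + 0⁴ = 1 + 0 + 0 = 1  — reached the fixed point 1.
1 → 1, so 1 is the first repeated value.

1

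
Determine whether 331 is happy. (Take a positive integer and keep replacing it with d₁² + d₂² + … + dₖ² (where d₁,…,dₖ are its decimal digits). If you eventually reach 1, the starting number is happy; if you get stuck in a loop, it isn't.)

happy

331 → 3² + 3² + 1² = 9 + 9 + 1 = 19
19 → 1² + 9² = 1 + 81 = 82
82 → 8² + 2² = 64 + 4 = 68
68 → 6² + 8² = 36 + 64 = 100
100 → 1² + 0² + 0² = 1 + 0 + 0 = 1  — reached 1.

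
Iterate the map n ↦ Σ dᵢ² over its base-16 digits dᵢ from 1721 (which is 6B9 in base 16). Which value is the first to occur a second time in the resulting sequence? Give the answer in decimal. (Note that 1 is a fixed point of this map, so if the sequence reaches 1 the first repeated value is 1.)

1

1721 = (6,11,9)_16 → 6² + 11² + 9² = 36 + 121 + 81 = 238
238 = (14,14)_16 → 14² + 14² = 196 + 196 = 392
392 = (1,8,8)_16 → 1² + 8² + 8² = 1 + 64 + 64 = 129
129 = (8,1)_16 → 8² + 1² = 64 + 1 = 65
65 = (4,1)_16 → 4² + 1² = 16 + 1 = 17
17 = (1,1)_16 → 1² + 1² = 1 + 1 = 2
2 = (2)_16 → 2² = 4
4 = (4)_16 → 4² = 16
16 = (1,0)_16 → 1² + 0² = 1 + 0 = 1  — reached the fixed point 1.
1 → 1, so 1 is the first repeated value.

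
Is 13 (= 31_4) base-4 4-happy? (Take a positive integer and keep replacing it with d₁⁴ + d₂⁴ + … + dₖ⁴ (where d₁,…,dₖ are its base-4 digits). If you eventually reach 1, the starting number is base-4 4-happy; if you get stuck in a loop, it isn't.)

base-4 4-happy

13 = (3,1)_4 → 3⁴ + 1⁴ = 82
82 = (1,1,0,2)_4 → 1⁴ + 1⁴ + 0⁴ + 2⁴ = 18
18 = (1,0,2)_4 → 1⁴ + 0⁴ + 2⁴ = 17
17 = (1,0,1)_4 → 1⁴ + 0⁴ + 1⁴ = 2
2 = (2)_4 → 2⁴ = 16
16 = (1,0,0)_4 → 1⁴ + 0⁴ + 0⁴ = 1  — reached 1.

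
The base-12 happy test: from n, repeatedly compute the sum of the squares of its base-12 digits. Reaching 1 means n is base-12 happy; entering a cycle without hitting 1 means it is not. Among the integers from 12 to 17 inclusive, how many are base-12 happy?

12: 12 → 1  (reaches 1)
13: 13 → 2 → 4 → 16 → 17 → 26 → 8 → 64 → 41 → 34 → 104 → 128 → 164 → 66 → 61 → 26  (repeats 26)
14: 14 → 5 → 25 → 5  (repeats 5)
15: 15 → 10 → 100 → 80 → 100  (repeats 100)
16: 16 → 17 → 26 → 8 → 64 → 41 → 34 → 104 → 128 → 164 → 66 → 61 → 26  (repeats 26)
17: 17 → 26 → 8 → 64 → 41 → 34 → 104 → 128 → 164 → 66 → 61 → 26  (repeats 26)
base-12 happy: 12

1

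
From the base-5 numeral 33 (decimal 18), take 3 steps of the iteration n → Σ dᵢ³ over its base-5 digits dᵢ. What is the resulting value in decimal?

80

18 = (3,3)_5 → 3³ + 3³ = 27 + 27 = 54
54 = (2,0,4)_5 → 2³ + 0³ + 4³ = 8 + 0 + 64 = 72
72 = (2,4,2)_5 → 2³ + 4³ + 2³ = 8 + 64 + 8 = 80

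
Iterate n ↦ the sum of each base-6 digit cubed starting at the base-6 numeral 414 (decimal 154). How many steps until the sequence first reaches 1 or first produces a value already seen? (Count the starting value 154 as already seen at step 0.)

154 = (4,1,4)_6 → 4³ + 1³ + 4³ = 129
129 = (3,3,3)_6 → 3³ + 3³ + 3³ = 81
81 = (2,1,3)_6 → 2³ + 1³ + 3³ = 36
36 = (1,0,0)_6 → 1³ + 0³ + 0³ = 1  — reached 1.
That took 4 steps.

4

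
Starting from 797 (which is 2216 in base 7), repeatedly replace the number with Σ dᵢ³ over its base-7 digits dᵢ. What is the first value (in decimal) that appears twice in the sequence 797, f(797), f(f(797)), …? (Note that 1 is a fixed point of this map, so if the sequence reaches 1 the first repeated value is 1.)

197

797 = (2,2,1,6)_7 → 2³ + 2³ + 1³ + 6³ = 8 + 8 + 1 + 216 = 233
233 = (4,5,2)_7 → 4³ + 5³ + 2³ = 64 + 125 + 8 = 197
197 = (4,0,1)_7 → 4³ + 0³ + 1³ = 64 + 0 + 1 = 65
65 = (1,2,2)_7 → 1³ + 2³ + 2³ = 1 + 8 + 8 = 17
17 = (2,3)_7 → 2³ + 3³ = 8 + 27 = 35
35 = (5,0)_7 → 5³ + 0³ = 125 + 0 = 125
125 = (2,3,6)_7 → 2³ + 3³ + 6³ = 8 + 27 + 216 = 251
251 = (5,0,6)_7 → 5³ + 0³ + 6³ = 125 + 0 + 216 = 341
341 = (6,6,5)_7 → 6³ + 6³ + 5³ = 216 + 216 + 125 = 557
557 = (1,4,2,4)_7 → 1³ + 4³ + 2³ + 4³ = 1 + 64 + 8 + 64 = 137
137 = (2,5,4)_7 → 2³ + 5³ + 4³ = 8 + 125 + 64 = 197  — 197 already appeared earlier.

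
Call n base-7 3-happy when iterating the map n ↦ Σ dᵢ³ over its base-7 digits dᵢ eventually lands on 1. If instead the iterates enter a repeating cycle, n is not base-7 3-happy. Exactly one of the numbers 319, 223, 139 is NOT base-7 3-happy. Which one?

319: 319 → 307 → 433 → 343 → 1  — reaches 1 (base-7 3-happy)
223: 223 → 307 → 433 → 343 → 1  — reaches 1 (base-7 3-happy)
139: 139 → 349 → 217 → 91 → 217  — repeats 217 (not base-7 3-happy)

139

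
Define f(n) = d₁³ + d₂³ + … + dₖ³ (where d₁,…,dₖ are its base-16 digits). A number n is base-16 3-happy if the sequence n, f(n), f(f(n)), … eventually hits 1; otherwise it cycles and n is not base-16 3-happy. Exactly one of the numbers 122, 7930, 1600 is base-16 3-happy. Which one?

1600

122: 122 → 1343 → 3527 → 4268 → 2729 → 2729  — repeats 2729 (not base-16 3-happy)
7930: 7930 → 7120 → 3529 → 4654 → 2761 → 3457 → 2710 → 1945 → 1801 → 1072 → 91 → 1456 → 1456  — repeats 1456 (not base-16 3-happy)
1600: 1600 → 280 → 514 → 16 → 1  — reaches 1 (base-16 3-happy)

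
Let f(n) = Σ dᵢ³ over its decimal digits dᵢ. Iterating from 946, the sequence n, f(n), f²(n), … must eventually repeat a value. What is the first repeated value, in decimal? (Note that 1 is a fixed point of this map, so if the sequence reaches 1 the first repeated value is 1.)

370

946 → 1009
1009 → 730
730 → 370
370 → 370  — 370 already appeared earlier.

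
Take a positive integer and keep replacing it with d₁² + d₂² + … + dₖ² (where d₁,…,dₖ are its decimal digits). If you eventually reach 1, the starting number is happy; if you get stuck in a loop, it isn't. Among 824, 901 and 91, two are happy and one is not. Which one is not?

824: 824 → 84 → 80 → 64 → 52 → 29 → 85 → 89 → 145 → 42 → 20 → 4 → 16 → 37 → 58 → 89  — repeats 89 (not happy)
901: 901 → 82 → 68 → 100 → 1  — reaches 1 (happy)
91: 91 → 82 → 68 → 100 → 1  — reaches 1 (happy)

824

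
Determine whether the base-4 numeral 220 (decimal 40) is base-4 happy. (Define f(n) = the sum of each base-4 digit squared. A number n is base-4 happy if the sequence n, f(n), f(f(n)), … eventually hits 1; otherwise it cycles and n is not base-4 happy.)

base-4 happy

40 = (2,2,0)_4 → 8
8 = (2,0)_4 → 4
4 = (1,0)_4 → 1  — reached 1.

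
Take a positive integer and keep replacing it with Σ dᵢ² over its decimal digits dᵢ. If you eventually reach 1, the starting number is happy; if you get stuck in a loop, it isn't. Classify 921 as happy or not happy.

921 → 9² + 2² + 1² = 81 + 4 + 1 = 86
86 → 8² + 6² = 64 + 36 = 100
100 → 1² + 0² + 0² = 1 + 0 + 0 = 1  — reached 1.

happy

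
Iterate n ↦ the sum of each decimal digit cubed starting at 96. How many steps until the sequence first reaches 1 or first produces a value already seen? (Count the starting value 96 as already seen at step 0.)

7

96 → 9³ + 6³ = 945
945 → 9³ + 4³ + 5³ = 918
918 → 9³ + 1³ + 8³ = 1242
1242 → 1³ + 2³ + 4³ + 2³ = 81
81 → 8³ + 1³ = 513
513 → 5³ + 1³ + 3³ = 153
153 → 1³ + 5³ + 3³ = 153  — 153 repeats.
That took 7 steps.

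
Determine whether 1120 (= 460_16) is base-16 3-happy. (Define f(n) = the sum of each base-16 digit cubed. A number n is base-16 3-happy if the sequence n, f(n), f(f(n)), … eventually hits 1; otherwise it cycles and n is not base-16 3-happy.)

1120 = (4,6,0)_16 → 4³ + 6³ + 0³ = 280
280 = (1,1,8)_16 → 1³ + 1³ + 8³ = 514
514 = (2,0,2)_16 → 2³ + 0³ + 2³ = 16
16 = (1,0)_16 → 1³ + 0³ = 1  — reached 1.

base-16 3-happy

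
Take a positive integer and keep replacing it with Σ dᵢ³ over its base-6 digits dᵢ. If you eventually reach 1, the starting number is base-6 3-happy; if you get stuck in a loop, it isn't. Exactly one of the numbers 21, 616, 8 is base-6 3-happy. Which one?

616

21: 21 → 54 → 28 → 128 → 62 → 73 → 9 → 28  — repeats 28 (not base-6 3-happy)
616: 616 → 197 → 258 → 3 → 27 → 91 → 36 → 1  — reaches 1 (base-6 3-happy)
8: 8 → 9 → 28 → 128 → 62 → 73 → 9  — repeats 9 (not base-6 3-happy)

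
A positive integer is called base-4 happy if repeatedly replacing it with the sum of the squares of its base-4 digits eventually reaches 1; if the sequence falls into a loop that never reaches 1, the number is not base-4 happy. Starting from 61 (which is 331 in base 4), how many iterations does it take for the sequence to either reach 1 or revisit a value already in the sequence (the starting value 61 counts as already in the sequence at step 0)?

61 = (3,3,1)_4 → 3² + 3² + 1² = 9 + 9 + 1 = 19
19 = (1,0,3)_4 → 1² + 0² + 3² = 1 + 0 + 9 = 10
10 = (2,2)_4 → 2² + 2² = 4 + 4 = 8
8 = (2,0)_4 → 2² + 0² = 4 + 0 = 4
4 = (1,0)_4 → 1² + 0² = 1 + 0 = 1  — reached 1.
That took 5 steps.

5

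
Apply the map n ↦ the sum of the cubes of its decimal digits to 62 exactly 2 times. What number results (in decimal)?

80

62 → 6³ + 2³ = 216 + 8 = 224
224 → 2³ + 2³ + 4³ = 8 + 8 + 64 = 80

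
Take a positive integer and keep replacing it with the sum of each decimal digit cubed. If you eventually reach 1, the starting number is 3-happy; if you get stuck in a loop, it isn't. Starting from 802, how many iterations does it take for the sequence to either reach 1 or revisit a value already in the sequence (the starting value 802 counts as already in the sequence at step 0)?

5

802 → 8³ + 0³ + 2³ = 512 + 0 + 8 = 520
520 → 5³ + 2³ + 0³ = 125 + 8 + 0 = 133
133 → 1³ + 3³ + 3³ = 1 + 27 + 27 = 55
55 → 5³ + 5³ = 125 + 125 = 250
250 → 2³ + 5³ + 0³ = 8 + 125 + 0 = 133  — 133 repeats.
That took 5 steps.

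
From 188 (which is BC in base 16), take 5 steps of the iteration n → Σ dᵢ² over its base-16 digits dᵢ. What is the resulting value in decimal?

188 = (11,12)_16 → 11² + 12² = 265
265 = (1,0,9)_16 → 1² + 0² + 9² = 82
82 = (5,2)_16 → 5² + 2² = 29
29 = (1,13)_16 → 1² + 13² = 170
170 = (10,10)_16 → 10² + 10² = 200

200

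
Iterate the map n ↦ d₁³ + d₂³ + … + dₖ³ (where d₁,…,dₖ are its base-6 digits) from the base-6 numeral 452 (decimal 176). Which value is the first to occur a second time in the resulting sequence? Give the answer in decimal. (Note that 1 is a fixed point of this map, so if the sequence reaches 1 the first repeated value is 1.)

176 = (4,5,2)_6 → 197
197 = (5,2,5)_6 → 258
258 = (1,1,1,0)_6 → 3
3 = (3)_6 → 27
27 = (4,3)_6 → 91
91 = (2,3,1)_6 → 36
36 = (1,0,0)_6 → 1  — reached the fixed point 1.
1 → 1, so 1 is the first repeated value.

1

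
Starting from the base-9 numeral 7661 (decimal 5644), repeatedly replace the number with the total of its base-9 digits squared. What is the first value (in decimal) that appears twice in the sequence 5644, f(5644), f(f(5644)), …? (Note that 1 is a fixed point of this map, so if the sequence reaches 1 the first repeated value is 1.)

74

5644 = (7,6,6,1)_9 → 122
122 = (1,4,5)_9 → 42
42 = (4,6)_9 → 52
52 = (5,7)_9 → 74
74 = (8,2)_9 → 68
68 = (7,5)_9 → 74  — 74 already appeared earlier.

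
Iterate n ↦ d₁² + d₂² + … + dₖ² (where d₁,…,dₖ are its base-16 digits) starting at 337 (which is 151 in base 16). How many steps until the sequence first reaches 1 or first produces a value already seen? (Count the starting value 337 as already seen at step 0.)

9

337 = (1,5,1)_16 → 1² + 5² + 1² = 1 + 25 + 1 = 27
27 = (1,11)_16 → 1² + 11² = 1 + 121 = 122
122 = (7,10)_16 → 7² + 10² = 49 + 100 = 149
149 = (9,5)_16 → 9² + 5² = 81 + 25 = 106
106 = (6,10)_16 → 6² + 10² = 36 + 100 = 136
136 = (8,8)_16 → 8² + 8² = 64 + 64 = 128
128 = (8,0)_16 → 8² + 0² = 64 + 0 = 64
64 = (4,0)_16 → 4² + 0² = 16 + 0 = 16
16 = (1,0)_16 → 1² + 0² = 1 + 0 = 1  — reached 1.
That took 9 steps.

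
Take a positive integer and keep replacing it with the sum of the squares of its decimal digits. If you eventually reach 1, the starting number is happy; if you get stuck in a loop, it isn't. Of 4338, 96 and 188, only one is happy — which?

4338: 4338 → 98 → 145 → 42 → 20 → 4 → 16 → 37 → 58 → 89 → 145  — repeats 145 (not happy)
96: 96 → 117 → 51 → 26 → 40 → 16 → 37 → 58 → 89 → 145 → 42 → 20 → 4 → 16  — repeats 16 (not happy)
188: 188 → 129 → 86 → 100 → 1  — reaches 1 (happy)

188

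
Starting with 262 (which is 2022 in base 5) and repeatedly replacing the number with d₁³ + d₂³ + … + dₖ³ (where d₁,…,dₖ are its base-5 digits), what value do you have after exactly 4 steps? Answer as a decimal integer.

262 = (2,0,2,2)_5 → 24
24 = (4,4)_5 → 128
128 = (1,0,0,3)_5 → 28
28 = (1,0,3)_5 → 28

28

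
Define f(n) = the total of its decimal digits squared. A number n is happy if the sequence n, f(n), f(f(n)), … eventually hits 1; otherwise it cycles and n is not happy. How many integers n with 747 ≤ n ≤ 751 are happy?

747: 747 → 114 → 18 → 65 → 61 → 37 → 58 → 89 → 145 → 42 → 20 → 4 → 16 → 37  (repeats 37)
748: 748 → 129 → 86 → 100 → 1  (reaches 1)
749: 749 → 146 → 53 → 34 → 25 → 29 → 85 → 89 → 145 → 42 → 20 → 4 → 16 → 37 → 58 → 89  (repeats 89)
750: 750 → 74 → 65 → 61 → 37 → 58 → 89 → 145 → 42 → 20 → 4 → 16 → 37  (repeats 37)
751: 751 → 75 → 74 → 65 → 61 → 37 → 58 → 89 → 145 → 42 → 20 → 4 → 16 → 37  (repeats 37)
happy: 748

1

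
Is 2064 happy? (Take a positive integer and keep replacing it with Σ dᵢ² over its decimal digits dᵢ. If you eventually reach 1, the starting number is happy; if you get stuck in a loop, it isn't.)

not happy

2064 → 2² + 0² + 6² + 4² = 56
56 → 5² + 6² = 61
61 → 6² + 1² = 37
37 → 3² + 7² = 58
58 → 5² + 8² = 89
89 → 8² + 9² = 145
145 → 1² + 4² + 5² = 42
42 → 4² + 2² = 20
20 → 2² + 0² = 4
4 → 4² = 16
16 → 1² + 6² = 37  — 37 already seen; the sequence cycles without reaching 1.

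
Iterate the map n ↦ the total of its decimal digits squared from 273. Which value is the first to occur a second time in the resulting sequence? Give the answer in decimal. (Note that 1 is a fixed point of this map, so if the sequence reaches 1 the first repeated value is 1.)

16

273 → 2² + 7² + 3² = 62
62 → 6² + 2² = 40
40 → 4² + 0² = 16
16 → 1² + 6² = 37
37 → 3² + 7² = 58
58 → 5² + 8² = 89
89 → 8² + 9² = 145
145 → 1² + 4² + 5² = 42
42 → 4² + 2² = 20
20 → 2² + 0² = 4
4 → 4² = 16  — 16 already appeared earlier.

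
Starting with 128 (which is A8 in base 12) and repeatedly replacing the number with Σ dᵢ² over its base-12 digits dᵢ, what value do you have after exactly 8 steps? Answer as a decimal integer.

34

128 = (10,8)_12 → 10² + 8² = 164
164 = (1,1,8)_12 → 1² + 1² + 8² = 66
66 = (5,6)_12 → 5² + 6² = 61
61 = (5,1)_12 → 5² + 1² = 26
26 = (2,2)_12 → 2² + 2² = 8
8 = (8)_12 → 8² = 64
64 = (5,4)_12 → 5² + 4² = 41
41 = (3,5)_12 → 3² + 5² = 34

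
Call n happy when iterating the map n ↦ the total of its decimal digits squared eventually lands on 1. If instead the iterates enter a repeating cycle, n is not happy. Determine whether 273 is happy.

273 → 2² + 7² + 3² = 4 + 49 + 9 = 62
62 → 6² + 2² = 36 + 4 = 40
40 → 4² + 0² = 16 + 0 = 16
16 → 1² + 6² = 1 + 36 = 37
37 → 3² + 7² = 9 + 49 = 58
58 → 5² + 8² = 25 + 64 = 89
89 → 8² + 9² = 64 + 81 = 145
145 → 1² + 4² + 5² = 1 + 16 + 25 = 42
42 → 4² + 2² = 16 + 4 = 20
20 → 2² + 0² = 4 + 0 = 4
4 → 4² = 16  — 16 already seen; the sequence cycles without reaching 1.

not happy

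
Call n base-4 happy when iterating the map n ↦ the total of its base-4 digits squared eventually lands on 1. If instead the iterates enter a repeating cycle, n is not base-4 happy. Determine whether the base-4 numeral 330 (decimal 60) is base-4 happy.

60 = (3,3,0)_4 → 3² + 3² + 0² = 18
18 = (1,0,2)_4 → 1² + 0² + 2² = 5
5 = (1,1)_4 → 1² + 1² = 2
2 = (2)_4 → 2² = 4
4 = (1,0)_4 → 1² + 0² = 1  — reached 1.

base-4 happy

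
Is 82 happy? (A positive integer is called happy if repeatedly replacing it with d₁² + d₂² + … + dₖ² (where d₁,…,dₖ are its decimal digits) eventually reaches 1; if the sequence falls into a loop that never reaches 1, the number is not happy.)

happy

82 → 8² + 2² = 68
68 → 6² + 8² = 100
100 → 1² + 0² + 0² = 1  — reached 1.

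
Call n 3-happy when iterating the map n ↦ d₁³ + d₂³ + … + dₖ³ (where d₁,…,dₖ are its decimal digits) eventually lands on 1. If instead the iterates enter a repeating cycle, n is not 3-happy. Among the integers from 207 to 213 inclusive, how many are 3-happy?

207: 207 → 351 → 153 → 153  (repeats 153)
208: 208 → 520 → 133 → 55 → 250 → 133  (repeats 133)
209: 209 → 737 → 713 → 371 → 371  (repeats 371)
210: 210 → 9 → 729 → 1080 → 513 → 153 → 153  (repeats 153)
211: 211 → 10 → 1  (reaches 1)
212: 212 → 17 → 344 → 155 → 251 → 134 → 92 → 737 → 713 → 371 → 371  (repeats 371)
213: 213 → 36 → 243 → 99 → 1458 → 702 → 351 → 153 → 153  (repeats 153)
3-happy: 211

1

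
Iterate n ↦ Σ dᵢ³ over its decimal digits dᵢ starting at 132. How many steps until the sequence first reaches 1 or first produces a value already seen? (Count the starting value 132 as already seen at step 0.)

8

132 → 1³ + 3³ + 2³ = 1 + 27 + 8 = 36
36 → 3³ + 6³ = 27 + 216 = 243
243 → 2³ + 4³ + 3³ = 8 + 64 + 27 = 99
99 → 9³ + 9³ = 729 + 729 = 1458
1458 → 1³ + 4³ + 5³ + 8³ = 1 + 64 + 125 + 512 = 702
702 → 7³ + 0³ + 2³ = 343 + 0 + 8 = 351
351 → 3³ + 5³ + 1³ = 27 + 125 + 1 = 153
153 → 1³ + 5³ + 3³ = 1 + 125 + 27 = 153  — 153 repeats.
That took 8 steps.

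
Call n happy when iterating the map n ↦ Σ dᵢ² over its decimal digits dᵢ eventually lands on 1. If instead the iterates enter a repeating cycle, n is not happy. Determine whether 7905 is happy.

not happy

7905 → 7² + 9² + 0² + 5² = 155
155 → 1² + 5² + 5² = 51
51 → 5² + 1² = 26
26 → 2² + 6² = 40
40 → 4² + 0² = 16
16 → 1² + 6² = 37
37 → 3² + 7² = 58
58 → 5² + 8² = 89
89 → 8² + 9² = 145
145 → 1² + 4² + 5² = 42
42 → 4² + 2² = 20
20 → 2² + 0² = 4
4 → 4² = 16  — 16 already seen; the sequence cycles without reaching 1.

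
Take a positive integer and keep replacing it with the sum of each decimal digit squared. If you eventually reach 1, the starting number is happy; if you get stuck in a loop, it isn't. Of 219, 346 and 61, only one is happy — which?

219

219: 219 → 86 → 100 → 1  — reaches 1 (happy)
346: 346 → 61 → 37 → 58 → 89 → 145 → 42 → 20 → 4 → 16 → 37  — repeats 37 (not happy)
61: 61 → 37 → 58 → 89 → 145 → 42 → 20 → 4 → 16 → 37  — repeats 37 (not happy)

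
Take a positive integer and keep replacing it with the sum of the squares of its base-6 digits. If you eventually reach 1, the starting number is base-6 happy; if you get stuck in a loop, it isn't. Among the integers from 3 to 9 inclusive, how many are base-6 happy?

3: 3 → 9 → 10 → 17 → 29 → 41 → 26 → 20 → 13 → 5 → 25 → 17  (repeats 17)
4: 4 → 16 → 20 → 13 → 5 → 25 → 17 → 29 → 41 → 26 → 20  (repeats 20)
5: 5 → 25 → 17 → 29 → 41 → 26 → 20 → 13 → 5  (repeats 5)
6: 6 → 1  (reaches 1)
7: 7 → 2 → 4 → 16 → 20 → 13 → 5 → 25 → 17 → 29 → 41 → 26 → 20  (repeats 20)
8: 8 → 5 → 25 → 17 → 29 → 41 → 26 → 20 → 13 → 5  (repeats 5)
9: 9 → 10 → 17 → 29 → 41 → 26 → 20 → 13 → 5 → 25 → 17  (repeats 17)
base-6 happy: 6

1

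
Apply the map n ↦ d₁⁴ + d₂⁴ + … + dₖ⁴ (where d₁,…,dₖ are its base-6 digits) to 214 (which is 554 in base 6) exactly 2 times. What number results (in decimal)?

214 = (5,5,4)_6 → 5⁴ + 5⁴ + 4⁴ = 625 + 625 + 256 = 1506
1506 = (1,0,5,5,0)_6 → 1⁴ + 0⁴ + 5⁴ + 5⁴ + 0⁴ = 1 + 0 + 625 + 625 + 0 = 1251

1251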